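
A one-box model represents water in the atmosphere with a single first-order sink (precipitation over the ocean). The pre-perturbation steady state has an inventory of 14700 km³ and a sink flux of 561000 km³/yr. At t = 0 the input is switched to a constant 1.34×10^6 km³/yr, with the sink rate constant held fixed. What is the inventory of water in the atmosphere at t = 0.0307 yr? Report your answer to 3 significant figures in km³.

The sink rate constant is k = F₀/M₀ = 561000/14700 = 38.16 yr⁻¹.
Solving dM/dt = F₁ − kM with M(0) = M₀ gives M(t) = F₁/k + (M₀ − F₁/k)·e^(−kt).
F₁/k = 1.34×10^6/38.16 = 35112 km³; kt = 38.16 × 0.0307 = 1.172, e^(−kt) = 0.3099.
M(0.0307) = 35112 + (14700 − 35112) × 0.3099 = 35112 − 6325 = 28787 km³.

28800 km³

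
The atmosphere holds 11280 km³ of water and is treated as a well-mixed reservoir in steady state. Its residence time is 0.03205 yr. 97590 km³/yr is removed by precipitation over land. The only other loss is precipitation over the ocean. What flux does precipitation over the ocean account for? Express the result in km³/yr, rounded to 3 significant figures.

254000 km³/yr

Total removal F = M/τ = 11280 / 0.03205 = 352000 km³/yr.
Precipitation over the ocean = F − (97590) = 352000 − 97590 = 254400 km³/yr.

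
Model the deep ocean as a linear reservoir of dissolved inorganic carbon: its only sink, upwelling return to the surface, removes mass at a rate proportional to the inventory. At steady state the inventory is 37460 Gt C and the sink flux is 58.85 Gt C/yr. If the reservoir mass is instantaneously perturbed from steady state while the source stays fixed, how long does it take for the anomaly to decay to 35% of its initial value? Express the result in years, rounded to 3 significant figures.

668 yr

For a linear reservoir the anomaly decays as exp(−t/τ) with τ = M/F = 37460/58.85 = 636.5 yr.
exp(−t/τ) = 0.35 ⇒ t = −τ ln(0.35) = 636.5 × 1.050 = 668.2 yr.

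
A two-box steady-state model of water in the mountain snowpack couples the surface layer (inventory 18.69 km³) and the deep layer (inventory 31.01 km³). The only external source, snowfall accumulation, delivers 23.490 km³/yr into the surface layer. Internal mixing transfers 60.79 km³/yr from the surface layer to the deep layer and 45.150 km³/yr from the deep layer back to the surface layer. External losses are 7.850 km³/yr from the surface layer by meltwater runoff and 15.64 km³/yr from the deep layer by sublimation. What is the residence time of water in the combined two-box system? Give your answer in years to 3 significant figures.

2.12 yr

For the system as a whole, the A↔B exchange is internal and contributes nothing to the throughput; only the external sinks remove mass.
M_total = 18.69 + 31.01 = 49.700 km³.
ΣF_external_out = 7.850 + 15.64 = 23.490 km³/yr.
τ = M_total / ΣF_ext = 49.700 / 23.490 = 2.116 yr.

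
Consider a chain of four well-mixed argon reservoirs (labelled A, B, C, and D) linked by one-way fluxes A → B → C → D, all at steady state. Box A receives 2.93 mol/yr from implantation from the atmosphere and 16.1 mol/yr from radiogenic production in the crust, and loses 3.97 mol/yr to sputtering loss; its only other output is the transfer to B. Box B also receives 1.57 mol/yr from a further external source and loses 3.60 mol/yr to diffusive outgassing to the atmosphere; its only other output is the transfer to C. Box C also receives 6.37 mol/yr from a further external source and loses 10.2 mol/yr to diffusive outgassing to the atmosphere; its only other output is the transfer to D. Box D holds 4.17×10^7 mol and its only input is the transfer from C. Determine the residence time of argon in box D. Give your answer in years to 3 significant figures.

4.53×10^6 yr

Box A: F(A→B) = (2.93 + 16.1) − 3.97 = 15.060 mol/yr.
Box B: F(B→C) = (15.060 + 1.57) − 3.60 = 13.030 mol/yr.
Box C: F(C→D) = (13.030 + 6.37) − 10.2 = 9.2000 mol/yr.
Box D throughput = its input = 9.2000 mol/yr; τ = 4.17×10^7 / 9.2000 = 4.533×10^6 yr.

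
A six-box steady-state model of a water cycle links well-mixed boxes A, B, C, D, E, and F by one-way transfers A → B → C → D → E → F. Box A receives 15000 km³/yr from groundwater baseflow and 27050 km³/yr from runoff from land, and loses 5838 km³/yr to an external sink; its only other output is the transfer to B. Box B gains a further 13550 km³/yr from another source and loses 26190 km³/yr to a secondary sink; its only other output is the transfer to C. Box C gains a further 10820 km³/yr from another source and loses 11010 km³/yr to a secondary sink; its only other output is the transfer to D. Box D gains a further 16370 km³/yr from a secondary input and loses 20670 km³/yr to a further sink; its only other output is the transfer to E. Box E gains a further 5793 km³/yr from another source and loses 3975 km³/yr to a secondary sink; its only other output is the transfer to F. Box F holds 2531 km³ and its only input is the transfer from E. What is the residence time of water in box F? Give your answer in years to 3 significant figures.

Box A: F(A→B) = (15000 + 27050) − 5838 = 36212 km³/yr.
Box B: F(B→C) = (36212 + 13550) − 26190 = 23572 km³/yr.
Box C: F(C→D) = (23572 + 10820) − 11010 = 23382 km³/yr.
Box D: F(D→E) = (23382 + 16370) − 20670 = 19082 km³/yr.
Box E: F(E→F) = (19082 + 5793) − 3975 = 20900 km³/yr.
Box F throughput = its input = 20900 km³/yr; τ = 2531 / 20900 = 0.1211 yr.

0.121 yr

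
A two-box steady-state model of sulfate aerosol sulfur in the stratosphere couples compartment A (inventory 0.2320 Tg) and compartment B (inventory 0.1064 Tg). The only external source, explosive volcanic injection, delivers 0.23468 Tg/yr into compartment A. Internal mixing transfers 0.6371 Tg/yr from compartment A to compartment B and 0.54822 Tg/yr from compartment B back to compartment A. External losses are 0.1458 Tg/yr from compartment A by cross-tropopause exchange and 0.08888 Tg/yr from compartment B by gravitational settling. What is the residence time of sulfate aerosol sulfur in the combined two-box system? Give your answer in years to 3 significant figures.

1.44 yr

For the system as a whole, the A↔B exchange is internal and contributes nothing to the throughput; only the external sinks remove mass.
M_total = 0.2320 + 0.1064 = 0.33840 Tg.
ΣF_external_out = 0.1458 + 0.08888 = 0.23468 Tg/yr.
τ = M_total / ΣF_ext = 0.33840 / 0.23468 = 1.442 yr.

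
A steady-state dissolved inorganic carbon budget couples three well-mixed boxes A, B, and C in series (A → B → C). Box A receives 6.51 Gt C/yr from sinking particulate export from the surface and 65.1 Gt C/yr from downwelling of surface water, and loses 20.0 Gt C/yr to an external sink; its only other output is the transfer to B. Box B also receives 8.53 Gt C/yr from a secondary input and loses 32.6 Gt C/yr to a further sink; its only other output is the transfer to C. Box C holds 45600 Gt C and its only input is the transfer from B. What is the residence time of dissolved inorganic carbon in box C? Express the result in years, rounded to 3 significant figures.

Box A: F(A→B) = (6.51 + 65.1) − 20.0 = 51.610 Gt C/yr.
Box B: F(B→C) = (51.610 + 8.53) − 32.6 = 27.540 Gt C/yr.
Box C throughput = its input = 27.540 Gt C/yr; τ = 45600 / 27.540 = 1656 yr.

1660 yr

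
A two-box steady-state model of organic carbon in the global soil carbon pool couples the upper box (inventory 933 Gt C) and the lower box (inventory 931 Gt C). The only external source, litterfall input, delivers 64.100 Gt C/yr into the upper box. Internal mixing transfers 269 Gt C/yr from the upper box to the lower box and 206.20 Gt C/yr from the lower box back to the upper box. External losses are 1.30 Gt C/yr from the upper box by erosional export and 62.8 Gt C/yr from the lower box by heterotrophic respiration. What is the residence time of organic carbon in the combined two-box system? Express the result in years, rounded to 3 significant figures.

29.1 yr

Residence time in the combined system uses the total inventory and the total *external* removal — internal exchanges between the two boxes cancel.
M_total = 933 + 931 = 1864.0 Gt C.
ΣF_external_out = 1.30 + 62.8 = 64.100 Gt C/yr.
τ = M_total / ΣF_ext = 1864.0 / 64.100 = 29.08 yr.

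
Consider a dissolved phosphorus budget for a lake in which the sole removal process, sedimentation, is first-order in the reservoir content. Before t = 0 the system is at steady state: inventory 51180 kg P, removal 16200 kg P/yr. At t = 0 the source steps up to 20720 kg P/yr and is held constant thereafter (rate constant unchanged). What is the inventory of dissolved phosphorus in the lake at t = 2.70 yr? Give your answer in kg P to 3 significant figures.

59400 kg P

Residence time τ = M₀/F₀ = 3.159 yr. The eventual steady state is M_∞ = M₀·(F₁/F₀) = 51180 × 20720/16200 = 65460 kg P.
The anomaly ΔM(t) = M(t) − M_∞ decays as ΔM₀·e^(−t/τ) with ΔM₀ = 51180 − 65460 = −14280 kg P.
At t = 2.70 yr, e^(−t/τ) = e^(−0.8546) = 0.4254, so ΔM = −6075 kg P and M = 65460 − 6075 = 59385 kg P.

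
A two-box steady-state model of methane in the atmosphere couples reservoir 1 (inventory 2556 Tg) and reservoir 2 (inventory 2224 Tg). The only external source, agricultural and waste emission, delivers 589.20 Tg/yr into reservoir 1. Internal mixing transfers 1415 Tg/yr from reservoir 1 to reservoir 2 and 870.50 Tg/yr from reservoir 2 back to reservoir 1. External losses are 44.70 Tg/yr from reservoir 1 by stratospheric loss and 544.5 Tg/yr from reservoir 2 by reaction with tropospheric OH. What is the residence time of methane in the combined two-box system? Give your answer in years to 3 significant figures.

For the system as a whole, the A↔B exchange is internal and contributes nothing to the throughput; only the external sinks remove mass.
M_total = 2556 + 2224 = 4780.0 Tg.
ΣF_external_out = 44.70 + 544.5 = 589.20 Tg/yr.
τ = M_total / ΣF_ext = 4780.0 / 589.20 = 8.113 yr.

8.11 yr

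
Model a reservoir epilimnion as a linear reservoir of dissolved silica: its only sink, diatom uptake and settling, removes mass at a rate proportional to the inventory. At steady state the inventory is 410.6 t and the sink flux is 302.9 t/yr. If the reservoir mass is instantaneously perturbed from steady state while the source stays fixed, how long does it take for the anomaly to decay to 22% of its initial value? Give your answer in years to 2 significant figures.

For a linear reservoir the anomaly decays as exp(−t/τ) with τ = M/F = 410.6/302.9 = 1.356 yr.
exp(−t/τ) = 0.22 ⇒ t = −τ ln(0.22) = 1.356 × 1.514 = 2.052 yr.

2.1 yr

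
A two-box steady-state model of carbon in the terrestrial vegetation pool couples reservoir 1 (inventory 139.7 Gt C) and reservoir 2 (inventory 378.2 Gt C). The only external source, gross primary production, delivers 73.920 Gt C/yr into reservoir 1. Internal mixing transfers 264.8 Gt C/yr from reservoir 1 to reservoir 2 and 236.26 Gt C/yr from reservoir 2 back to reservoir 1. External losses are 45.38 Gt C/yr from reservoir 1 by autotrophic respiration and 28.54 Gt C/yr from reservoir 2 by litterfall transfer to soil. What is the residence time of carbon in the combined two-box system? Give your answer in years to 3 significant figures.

Treat the two boxes together as one reservoir: the mixing fluxes between them are internal recycling, so τ = ΣM / Σ(external losses).
M_total = 139.7 + 378.2 = 517.90 Gt C.
ΣF_external_out = 45.38 + 28.54 = 73.920 Gt C/yr.
τ = M_total / ΣF_ext = 517.90 / 73.920 = 7.006 yr.

7.01 yr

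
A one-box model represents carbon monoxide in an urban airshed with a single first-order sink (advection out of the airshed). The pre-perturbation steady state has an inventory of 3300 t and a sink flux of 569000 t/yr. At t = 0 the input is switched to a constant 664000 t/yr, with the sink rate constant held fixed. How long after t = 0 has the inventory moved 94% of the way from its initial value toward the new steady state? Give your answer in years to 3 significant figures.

τ = M₀/F₀ = 3300/569000 = 0.005800 yr.
The remaining gap fraction is e^(−t/τ); 94% covered ⇒ e^(−t/τ) = 0.0600.
t = −τ ln(0.0600) = 0.005800 × 2.813 = 0.01632 yr.

0.0163 yr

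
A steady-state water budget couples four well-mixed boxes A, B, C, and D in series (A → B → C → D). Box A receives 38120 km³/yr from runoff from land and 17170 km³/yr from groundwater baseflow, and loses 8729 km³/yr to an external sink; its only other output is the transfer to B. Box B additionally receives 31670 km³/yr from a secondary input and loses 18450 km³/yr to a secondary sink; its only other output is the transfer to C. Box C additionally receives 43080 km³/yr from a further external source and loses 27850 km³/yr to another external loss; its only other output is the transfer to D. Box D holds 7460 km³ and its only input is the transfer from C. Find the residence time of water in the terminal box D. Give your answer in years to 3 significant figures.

0.0995 yr

Box A: F(A→B) = (38120 + 17170) − 8729 = 46561 km³/yr.
Box B: F(B→C) = (46561 + 31670) − 18450 = 59781 km³/yr.
Box C: F(C→D) = (59781 + 43080) − 27850 = 75011 km³/yr.
Box D throughput = its input = 75011 km³/yr; τ = 7460 / 75011 = 0.09945 yr.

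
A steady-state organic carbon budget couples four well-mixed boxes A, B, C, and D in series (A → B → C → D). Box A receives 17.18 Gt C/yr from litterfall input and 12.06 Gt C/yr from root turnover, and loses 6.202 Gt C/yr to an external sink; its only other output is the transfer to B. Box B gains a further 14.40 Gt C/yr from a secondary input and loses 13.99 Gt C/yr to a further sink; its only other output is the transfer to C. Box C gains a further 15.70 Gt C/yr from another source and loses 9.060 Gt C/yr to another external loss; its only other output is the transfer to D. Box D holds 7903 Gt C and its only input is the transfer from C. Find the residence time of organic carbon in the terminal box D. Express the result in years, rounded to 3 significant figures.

Box A: F(A→B) = (17.18 + 12.06) − 6.202 = 23.038 Gt C/yr.
Box B: F(B→C) = (23.038 + 14.40) − 13.99 = 23.448 Gt C/yr.
Box C: F(C→D) = (23.448 + 15.70) − 9.060 = 30.088 Gt C/yr.
Box D throughput = its input = 30.088 Gt C/yr; τ = 7903 / 30.088 = 262.7 yr.

263 yr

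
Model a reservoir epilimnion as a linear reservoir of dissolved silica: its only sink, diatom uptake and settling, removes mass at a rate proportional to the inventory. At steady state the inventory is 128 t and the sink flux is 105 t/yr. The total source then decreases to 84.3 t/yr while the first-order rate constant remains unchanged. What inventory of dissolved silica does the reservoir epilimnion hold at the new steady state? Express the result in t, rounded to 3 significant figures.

103 t

Rate constant k = F/M = 105 / 128 = 0.8203 yr⁻¹.
At the new steady state, source = k·M_new ⇒ M_new = 84.3 / 0.8203 = 102.8 t.
(Equivalently M_new = M × F_new/F_old = 128 × 84.3/105.)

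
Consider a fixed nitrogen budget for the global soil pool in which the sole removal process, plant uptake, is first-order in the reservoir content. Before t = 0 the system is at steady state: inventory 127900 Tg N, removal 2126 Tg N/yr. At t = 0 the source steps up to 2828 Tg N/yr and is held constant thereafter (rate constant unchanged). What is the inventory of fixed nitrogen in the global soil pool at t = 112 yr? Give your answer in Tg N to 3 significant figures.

164000 Tg N

The sink rate constant is k = F₀/M₀ = 2126/127900 = 0.01662 yr⁻¹.
Solving dM/dt = F₁ − kM with M(0) = M₀ gives M(t) = F₁/k + (M₀ − F₁/k)·e^(−kt).
F₁/k = 2828/0.01662 = 170130 Tg N; kt = 0.01662 × 112 = 1.862, e^(−kt) = 0.1554.
M(112) = 170130 + (127900 − 170130) × 0.1554 = 170130 − 6563 = 163570 Tg N.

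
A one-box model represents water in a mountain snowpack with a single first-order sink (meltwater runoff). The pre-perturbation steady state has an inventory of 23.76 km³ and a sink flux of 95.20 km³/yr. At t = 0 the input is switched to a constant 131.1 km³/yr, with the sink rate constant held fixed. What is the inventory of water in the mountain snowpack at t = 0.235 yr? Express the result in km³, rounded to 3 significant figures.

29.2 km³

The sink rate constant is k = F₀/M₀ = 95.20/23.76 = 4.007 yr⁻¹.
Solving dM/dt = F₁ − kM with M(0) = M₀ gives M(t) = F₁/k + (M₀ − F₁/k)·e^(−kt).
F₁/k = 131.1/4.007 = 32.720 km³; kt = 4.007 × 0.235 = 0.9416, e^(−kt) = 0.3900.
M(0.235) = 32.720 + (23.76 − 32.720) × 0.3900 = 32.720 − 3.494 = 29.225 km³.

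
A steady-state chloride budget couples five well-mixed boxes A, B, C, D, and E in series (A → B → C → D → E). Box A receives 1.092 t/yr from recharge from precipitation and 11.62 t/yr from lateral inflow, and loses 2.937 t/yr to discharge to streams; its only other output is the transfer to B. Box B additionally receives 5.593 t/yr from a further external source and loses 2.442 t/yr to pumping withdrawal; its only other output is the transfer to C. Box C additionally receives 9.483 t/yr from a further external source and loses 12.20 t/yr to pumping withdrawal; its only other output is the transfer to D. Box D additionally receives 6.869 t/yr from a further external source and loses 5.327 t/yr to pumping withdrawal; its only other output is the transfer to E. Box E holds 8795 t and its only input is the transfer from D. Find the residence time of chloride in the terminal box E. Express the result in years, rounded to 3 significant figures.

748 yr

Box A: F(A→B) = (1.092 + 11.62) − 2.937 = 9.7750 t/yr.
Box B: F(B→C) = (9.7750 + 5.593) − 2.442 = 12.926 t/yr.
Box C: F(C→D) = (12.926 + 9.483) − 12.20 = 10.209 t/yr.
Box D: F(D→E) = (10.209 + 6.869) − 5.327 = 11.751 t/yr.
Box E throughput = its input = 11.751 t/yr; τ = 8795 / 11.751 = 748.4 yr.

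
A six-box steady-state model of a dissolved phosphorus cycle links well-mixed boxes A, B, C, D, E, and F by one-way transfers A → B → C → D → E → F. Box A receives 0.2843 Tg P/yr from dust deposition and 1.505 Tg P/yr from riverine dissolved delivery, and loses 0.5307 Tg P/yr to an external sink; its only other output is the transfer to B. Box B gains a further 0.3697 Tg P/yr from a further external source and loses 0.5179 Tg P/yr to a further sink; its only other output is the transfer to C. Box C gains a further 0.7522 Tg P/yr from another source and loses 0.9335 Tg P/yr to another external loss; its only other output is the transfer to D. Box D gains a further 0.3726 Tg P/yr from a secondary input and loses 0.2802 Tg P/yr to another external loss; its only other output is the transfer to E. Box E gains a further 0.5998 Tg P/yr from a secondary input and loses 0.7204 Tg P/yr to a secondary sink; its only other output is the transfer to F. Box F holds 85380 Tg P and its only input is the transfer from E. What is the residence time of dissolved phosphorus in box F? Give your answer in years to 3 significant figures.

94800 yr

Box A: F(A→B) = (0.2843 + 1.505) − 0.5307 = 1.2586 Tg P/yr.
Box B: F(B→C) = (1.2586 + 0.3697) − 0.5179 = 1.1104 Tg P/yr.
Box C: F(C→D) = (1.1104 + 0.7522) − 0.9335 = 0.92910 Tg P/yr.
Box D: F(D→E) = (0.92910 + 0.3726) − 0.2802 = 1.0215 Tg P/yr.
Box E: F(E→F) = (1.0215 + 0.5998) − 0.7204 = 0.90090 Tg P/yr.
Box F throughput = its input = 0.90090 Tg P/yr; τ = 85380 / 0.90090 = 94770 yr.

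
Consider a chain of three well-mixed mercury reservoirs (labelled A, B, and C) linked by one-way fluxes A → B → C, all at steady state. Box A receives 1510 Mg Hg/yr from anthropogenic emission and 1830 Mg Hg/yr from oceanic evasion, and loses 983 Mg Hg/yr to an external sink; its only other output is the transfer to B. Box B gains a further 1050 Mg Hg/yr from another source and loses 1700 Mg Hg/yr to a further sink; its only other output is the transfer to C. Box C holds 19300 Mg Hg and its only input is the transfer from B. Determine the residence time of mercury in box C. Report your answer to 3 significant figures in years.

11.3 yr

Box A: F(A→B) = (1510 + 1830) − 983 = 2357.0 Mg Hg/yr.
Box B: F(B→C) = (2357.0 + 1050) − 1700 = 1707.0 Mg Hg/yr.
Box C throughput = its input = 1707.0 Mg Hg/yr; τ = 19300 / 1707.0 = 11.31 yr.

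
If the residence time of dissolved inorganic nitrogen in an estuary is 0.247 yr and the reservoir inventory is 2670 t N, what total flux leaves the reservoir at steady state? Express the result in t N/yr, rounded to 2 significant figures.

11000 t N/yr

F = M / τ = 2670 / 0.247 = 10810 t N/yr.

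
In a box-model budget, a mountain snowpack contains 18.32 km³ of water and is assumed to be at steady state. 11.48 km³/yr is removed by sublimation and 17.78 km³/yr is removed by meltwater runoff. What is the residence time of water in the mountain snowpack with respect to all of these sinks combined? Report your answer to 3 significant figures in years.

0.626 yr

Total removal flux = 11.48 + 17.78 = 29.260 km³/yr.
τ = M / ΣF_out = 18.32 / 29.260 = 0.6261 yr.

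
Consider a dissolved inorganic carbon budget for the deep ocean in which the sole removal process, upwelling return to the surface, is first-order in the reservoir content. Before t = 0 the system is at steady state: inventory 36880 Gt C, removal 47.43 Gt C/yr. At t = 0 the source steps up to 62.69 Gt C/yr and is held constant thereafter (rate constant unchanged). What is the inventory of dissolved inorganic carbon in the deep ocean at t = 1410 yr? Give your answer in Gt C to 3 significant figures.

46800 Gt C

τ = M₀/F₀ = 36880/47.43 = 777.6 yr; rate constant k = 1/τ.
New steady state M_∞ = F₁/k = F₁·τ = 62.69 × 777.6 = 48746 Gt C.
M(t) = M_∞ + (M₀ − M_∞)·e^(−t/τ); t/τ = 1410/777.6 = 1.813, so e^(−t/τ) = 0.1631.
M(t) = 48746 − 11870 × 0.1631 = 46810 Gt C.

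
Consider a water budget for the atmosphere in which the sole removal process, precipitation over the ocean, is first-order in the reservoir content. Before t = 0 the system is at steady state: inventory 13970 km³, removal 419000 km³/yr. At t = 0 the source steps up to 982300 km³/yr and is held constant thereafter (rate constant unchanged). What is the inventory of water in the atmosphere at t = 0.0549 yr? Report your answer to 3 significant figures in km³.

29100 km³

The sink rate constant is k = F₀/M₀ = 419000/13970 = 29.99 yr⁻¹.
Solving dM/dt = F₁ − kM with M(0) = M₀ gives M(t) = F₁/k + (M₀ − F₁/k)·e^(−kt).
F₁/k = 982300/29.99 = 32751 km³; kt = 29.99 × 0.0549 = 1.647, e^(−kt) = 0.1927.
M(0.0549) = 32751 + (13970 − 32751) × 0.1927 = 32751 − 3619 = 29132 km³.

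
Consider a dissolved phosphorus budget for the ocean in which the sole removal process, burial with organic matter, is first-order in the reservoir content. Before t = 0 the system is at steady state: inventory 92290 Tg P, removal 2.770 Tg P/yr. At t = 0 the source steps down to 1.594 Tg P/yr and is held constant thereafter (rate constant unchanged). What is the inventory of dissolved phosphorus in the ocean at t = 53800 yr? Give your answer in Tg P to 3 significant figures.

τ = M₀/F₀ = 92290/2.770 = 33320 yr; rate constant k = 1/τ.
New steady state M_∞ = F₁/k = F₁·τ = 1.594 × 33320 = 53108 Tg P.
M(t) = M_∞ + (M₀ − M_∞)·e^(−t/τ); t/τ = 53800/33320 = 1.615, so e^(−t/τ) = 0.1989.
M(t) = 53108 + 39180 × 0.1989 = 60903 Tg P.

60900 Tg P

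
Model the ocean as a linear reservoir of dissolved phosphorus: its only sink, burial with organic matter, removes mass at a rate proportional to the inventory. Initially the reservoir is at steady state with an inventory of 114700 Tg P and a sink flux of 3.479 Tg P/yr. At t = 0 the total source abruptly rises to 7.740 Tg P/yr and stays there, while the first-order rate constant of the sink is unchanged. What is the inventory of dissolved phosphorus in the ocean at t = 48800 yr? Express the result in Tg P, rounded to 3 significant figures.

Residence time τ = M₀/F₀ = 32970 yr. The eventual steady state is M_∞ = M₀·(F₁/F₀) = 114700 × 7.740/3.479 = 255180 Tg P.
The anomaly ΔM(t) = M(t) − M_∞ decays as ΔM₀·e^(−t/τ) with ΔM₀ = 114700 − 255180 = −140500 Tg P.
At t = 48800 yr, e^(−t/τ) = e^(−1.480) = 0.2276, so ΔM = −31970 Tg P and M = 255180 − 31970 = 223210 Tg P.

223000 Tg P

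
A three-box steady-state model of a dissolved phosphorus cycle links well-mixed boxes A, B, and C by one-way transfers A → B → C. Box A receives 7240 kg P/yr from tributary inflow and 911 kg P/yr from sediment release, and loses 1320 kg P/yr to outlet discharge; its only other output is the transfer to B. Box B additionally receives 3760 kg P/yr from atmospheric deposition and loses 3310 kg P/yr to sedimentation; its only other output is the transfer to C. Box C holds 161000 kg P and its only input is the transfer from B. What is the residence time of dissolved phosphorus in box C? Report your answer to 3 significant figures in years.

22.1 yr

Box A: F(A→B) = (7240 + 911) − 1320 = 6831.0 kg P/yr.
Box B: F(B→C) = (6831.0 + 3760) − 3310 = 7281.0 kg P/yr.
Box C throughput = its input = 7281.0 kg P/yr; τ = 161000 / 7281.0 = 22.11 yr.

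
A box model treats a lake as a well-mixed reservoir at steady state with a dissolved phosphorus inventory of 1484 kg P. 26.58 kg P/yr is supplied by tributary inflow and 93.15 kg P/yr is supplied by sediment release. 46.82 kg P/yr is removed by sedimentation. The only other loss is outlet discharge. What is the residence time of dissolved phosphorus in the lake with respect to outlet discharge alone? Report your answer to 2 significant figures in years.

20 yr

At steady state ΣF_in = ΣF_out.
ΣF_in = 26.58 + 93.15 = 119.73 kg P/yr.
Outlet discharge flux = ΣF_in − (46.82) = 119.73 − 46.82 = 72.91 kg P/yr.
τ = M / F = 1484 / 72.91 = 20.35 yr.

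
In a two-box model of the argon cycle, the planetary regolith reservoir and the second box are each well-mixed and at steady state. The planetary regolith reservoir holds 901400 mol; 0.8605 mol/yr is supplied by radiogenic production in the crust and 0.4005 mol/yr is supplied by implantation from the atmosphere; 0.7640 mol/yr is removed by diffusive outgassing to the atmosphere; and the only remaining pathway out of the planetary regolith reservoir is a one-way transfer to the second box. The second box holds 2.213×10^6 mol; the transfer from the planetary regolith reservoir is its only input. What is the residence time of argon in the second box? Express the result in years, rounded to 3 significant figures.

Balance the planetary regolith reservoir: ΣF_in = 0.8605 + 0.4005 = 1.2610 mol/yr.
Transfer to the second box = ΣF_in − (0.7640) = 0.49700 mol/yr.
At steady state the output of the second box equals its input, 0.49700 mol/yr.
τ = M / F = 2.213×10^6 / 0.49700 = 4.453×10^6 yr.

4.45×10^6 yr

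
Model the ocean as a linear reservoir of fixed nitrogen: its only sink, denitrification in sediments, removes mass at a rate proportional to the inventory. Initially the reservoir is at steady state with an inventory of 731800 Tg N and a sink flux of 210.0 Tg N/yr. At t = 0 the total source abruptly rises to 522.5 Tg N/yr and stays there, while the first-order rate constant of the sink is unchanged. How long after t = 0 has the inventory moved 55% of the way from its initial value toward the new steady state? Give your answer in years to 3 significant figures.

τ = M₀/F₀ = 731800/210.0 = 3485 yr.
The remaining gap fraction is e^(−t/τ); 55% covered ⇒ e^(−t/τ) = 0.450.
t = −τ ln(0.450) = 3485 × 0.7985 = 2783 yr.

2780 yr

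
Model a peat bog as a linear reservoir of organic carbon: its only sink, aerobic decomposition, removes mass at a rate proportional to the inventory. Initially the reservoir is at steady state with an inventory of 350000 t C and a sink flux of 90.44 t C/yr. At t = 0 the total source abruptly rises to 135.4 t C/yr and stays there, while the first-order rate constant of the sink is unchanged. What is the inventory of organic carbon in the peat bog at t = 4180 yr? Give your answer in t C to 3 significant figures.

Residence time τ = M₀/F₀ = 3870 yr. The eventual steady state is M_∞ = M₀·(F₁/F₀) = 350000 × 135.4/90.44 = 523990 t C.
The anomaly ΔM(t) = M(t) − M_∞ decays as ΔM₀·e^(−t/τ) with ΔM₀ = 350000 − 523990 = −174000 t C.
At t = 4180 yr, e^(−t/τ) = e^(−1.080) = 0.3396, so ΔM = −59080 t C and M = 523990 − 59080 = 464910 t C.

465000 t C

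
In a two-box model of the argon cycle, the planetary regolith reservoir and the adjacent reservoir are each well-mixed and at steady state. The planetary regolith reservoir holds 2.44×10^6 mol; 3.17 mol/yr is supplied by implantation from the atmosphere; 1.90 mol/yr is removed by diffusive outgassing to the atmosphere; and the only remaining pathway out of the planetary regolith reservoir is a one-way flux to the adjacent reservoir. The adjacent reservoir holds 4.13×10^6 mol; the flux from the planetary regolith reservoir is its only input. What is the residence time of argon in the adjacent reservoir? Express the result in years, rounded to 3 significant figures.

3.25×10^6 yr

Balance the planetary regolith reservoir: ΣF_in = 3.1700 mol/yr.
Flux to the adjacent reservoir = ΣF_in − (1.90) = 1.2700 mol/yr.
At steady state the output of the adjacent reservoir equals its input, 1.2700 mol/yr.
τ = M / F = 4.13×10^6 / 1.2700 = 3.252×10^6 yr.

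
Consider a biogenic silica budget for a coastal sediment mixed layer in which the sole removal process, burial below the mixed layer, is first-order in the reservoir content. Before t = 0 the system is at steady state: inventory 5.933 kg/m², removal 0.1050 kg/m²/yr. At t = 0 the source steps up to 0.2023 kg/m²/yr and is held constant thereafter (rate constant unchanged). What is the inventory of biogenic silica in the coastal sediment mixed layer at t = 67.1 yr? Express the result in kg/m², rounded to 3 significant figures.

Residence time τ = M₀/F₀ = 56.50 yr. The eventual steady state is M_∞ = M₀·(F₁/F₀) = 5.933 × 0.2023/0.1050 = 11.431 kg/m².
The anomaly ΔM(t) = M(t) − M_∞ decays as ΔM₀·e^(−t/τ) with ΔM₀ = 5.933 − 11.431 = −5.498 kg/m².
At t = 67.1 yr, e^(−t/τ) = e^(−1.188) = 0.3050, so ΔM = −1.677 kg/m² and M = 11.431 − 1.677 = 9.7542 kg/m².

9.75 kg/m²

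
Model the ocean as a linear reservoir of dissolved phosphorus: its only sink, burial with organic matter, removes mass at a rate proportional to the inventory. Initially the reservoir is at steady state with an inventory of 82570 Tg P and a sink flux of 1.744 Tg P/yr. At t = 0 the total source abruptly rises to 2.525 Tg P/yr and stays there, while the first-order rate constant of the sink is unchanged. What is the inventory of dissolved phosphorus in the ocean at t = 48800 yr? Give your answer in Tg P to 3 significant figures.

τ = M₀/F₀ = 82570/1.744 = 47350 yr; rate constant k = 1/τ.
New steady state M_∞ = F₁/k = F₁·τ = 2.525 × 47350 = 119550 Tg P.
M(t) = M_∞ + (M₀ − M_∞)·e^(−t/τ); t/τ = 48800/47350 = 1.031, so e^(−t/τ) = 0.3567.
M(t) = 119550 − 36980 × 0.3567 = 106360 Tg P.

106000 Tg P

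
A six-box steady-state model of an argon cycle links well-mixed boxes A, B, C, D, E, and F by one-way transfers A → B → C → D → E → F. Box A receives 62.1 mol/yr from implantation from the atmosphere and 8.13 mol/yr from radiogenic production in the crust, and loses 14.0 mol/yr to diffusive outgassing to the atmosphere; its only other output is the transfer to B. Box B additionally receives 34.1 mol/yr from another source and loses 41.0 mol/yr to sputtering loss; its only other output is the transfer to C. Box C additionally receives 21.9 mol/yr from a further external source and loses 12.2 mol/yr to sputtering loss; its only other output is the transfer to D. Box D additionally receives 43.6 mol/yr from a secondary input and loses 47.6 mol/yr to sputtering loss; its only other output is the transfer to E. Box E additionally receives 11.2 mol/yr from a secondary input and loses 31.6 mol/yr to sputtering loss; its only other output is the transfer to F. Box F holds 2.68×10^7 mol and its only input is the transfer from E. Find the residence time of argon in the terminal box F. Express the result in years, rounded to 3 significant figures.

Box A: F(A→B) = (62.1 + 8.13) − 14.0 = 56.230 mol/yr.
Box B: F(B→C) = (56.230 + 34.1) − 41.0 = 49.330 mol/yr.
Box C: F(C→D) = (49.330 + 21.9) − 12.2 = 59.030 mol/yr.
Box D: F(D→E) = (59.030 + 43.6) − 47.6 = 55.030 mol/yr.
Box E: F(E→F) = (55.030 + 11.2) − 31.6 = 34.630 mol/yr.
Box F throughput = its input = 34.630 mol/yr; τ = 2.68×10^7 / 34.630 = 773900 yr.

774000 yr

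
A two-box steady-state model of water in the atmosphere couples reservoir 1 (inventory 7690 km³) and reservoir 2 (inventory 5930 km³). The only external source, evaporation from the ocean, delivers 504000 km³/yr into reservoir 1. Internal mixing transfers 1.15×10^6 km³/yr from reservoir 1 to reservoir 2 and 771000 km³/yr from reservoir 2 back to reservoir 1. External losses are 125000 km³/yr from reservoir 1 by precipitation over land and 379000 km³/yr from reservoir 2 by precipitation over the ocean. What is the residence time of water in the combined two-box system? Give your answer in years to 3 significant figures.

0.0270 yr

For the system as a whole, the A↔B exchange is internal and contributes nothing to the throughput; only the external sinks remove mass.
M_total = 7690 + 5930 = 13620 km³.
ΣF_external_out = 125000 + 379000 = 504000 km³/yr.
τ = M_total / ΣF_ext = 13620 / 504000 = 0.02702 yr.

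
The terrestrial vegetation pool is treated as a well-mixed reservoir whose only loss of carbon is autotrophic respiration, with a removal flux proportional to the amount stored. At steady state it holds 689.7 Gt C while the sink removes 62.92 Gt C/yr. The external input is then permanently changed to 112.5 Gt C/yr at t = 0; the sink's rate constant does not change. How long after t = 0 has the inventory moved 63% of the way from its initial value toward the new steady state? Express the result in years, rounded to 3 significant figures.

τ = M₀/F₀ = 689.7/62.92 = 10.96 yr.
The remaining gap fraction is e^(−t/τ); 63% covered ⇒ e^(−t/τ) = 0.370.
t = −τ ln(0.370) = 10.96 × 0.9943 = 10.90 yr.

10.9 yr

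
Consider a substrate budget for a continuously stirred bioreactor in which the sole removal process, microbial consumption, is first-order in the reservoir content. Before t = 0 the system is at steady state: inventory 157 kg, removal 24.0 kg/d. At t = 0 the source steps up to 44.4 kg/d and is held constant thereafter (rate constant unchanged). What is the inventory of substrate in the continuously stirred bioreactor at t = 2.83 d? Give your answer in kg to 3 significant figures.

204 kg

The sink rate constant is k = F₀/M₀ = 24.0/157 = 0.1529 d⁻¹.
Solving dM/dt = F₁ − kM with M(0) = M₀ gives M(t) = F₁/k + (M₀ − F₁/k)·e^(−kt).
F₁/k = 44.4/0.1529 = 290.45 kg; kt = 0.1529 × 2.83 = 0.4326, e^(−kt) = 0.6488.
M(2.83) = 290.45 + (157 − 290.45) × 0.6488 = 290.45 − 86.58 = 203.87 kg.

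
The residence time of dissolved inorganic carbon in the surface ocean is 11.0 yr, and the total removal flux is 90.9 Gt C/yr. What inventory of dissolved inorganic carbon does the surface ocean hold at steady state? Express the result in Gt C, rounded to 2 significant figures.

τ = M/F ⇒ M = τ × F = 11.0 × 90.9 = 999.9 Gt C.

1000 Gt C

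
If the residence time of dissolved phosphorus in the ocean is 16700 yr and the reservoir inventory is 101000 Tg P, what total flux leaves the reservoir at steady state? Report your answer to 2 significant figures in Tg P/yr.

6.0 Tg P/yr

F = M / τ = 101000 / 16700 = 6.048 Tg P/yr.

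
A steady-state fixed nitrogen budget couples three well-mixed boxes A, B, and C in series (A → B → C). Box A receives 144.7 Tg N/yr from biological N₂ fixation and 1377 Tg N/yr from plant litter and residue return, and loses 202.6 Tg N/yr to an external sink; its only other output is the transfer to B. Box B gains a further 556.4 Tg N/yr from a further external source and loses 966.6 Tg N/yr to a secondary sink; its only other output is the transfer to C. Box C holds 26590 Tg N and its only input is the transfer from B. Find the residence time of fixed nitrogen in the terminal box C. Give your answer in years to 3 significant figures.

29.3 yr

Box A: F(A→B) = (144.7 + 1377) − 202.6 = 1319.1 Tg N/yr.
Box B: F(B→C) = (1319.1 + 556.4) − 966.6 = 908.90 Tg N/yr.
Box C throughput = its input = 908.90 Tg N/yr; τ = 26590 / 908.90 = 29.26 yr.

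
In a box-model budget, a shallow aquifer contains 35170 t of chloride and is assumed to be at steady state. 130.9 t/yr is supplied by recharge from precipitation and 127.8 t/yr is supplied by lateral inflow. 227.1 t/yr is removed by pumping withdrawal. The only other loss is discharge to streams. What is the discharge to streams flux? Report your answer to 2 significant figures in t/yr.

32 t/yr

At steady state ΣF_in = ΣF_out.
ΣF_in = 130.9 + 127.8 = 258.70 t/yr.
Discharge to streams flux = ΣF_in − (227.1) = 258.70 − 227.1 = 31.60 t/yr.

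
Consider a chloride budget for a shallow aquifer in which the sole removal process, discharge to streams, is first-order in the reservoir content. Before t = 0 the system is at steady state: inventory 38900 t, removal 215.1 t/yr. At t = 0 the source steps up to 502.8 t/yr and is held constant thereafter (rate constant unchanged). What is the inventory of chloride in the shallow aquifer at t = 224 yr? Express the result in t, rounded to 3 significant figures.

75900 t

The sink rate constant is k = F₀/M₀ = 215.1/38900 = 0.005530 yr⁻¹.
Solving dM/dt = F₁ − kM with M(0) = M₀ gives M(t) = F₁/k + (M₀ − F₁/k)·e^(−kt).
F₁/k = 502.8/0.005530 = 90929 t; kt = 0.005530 × 224 = 1.239, e^(−kt) = 0.2898.
M(224) = 90929 + (38900 − 90929) × 0.2898 = 90929 − 15080 = 75852 t.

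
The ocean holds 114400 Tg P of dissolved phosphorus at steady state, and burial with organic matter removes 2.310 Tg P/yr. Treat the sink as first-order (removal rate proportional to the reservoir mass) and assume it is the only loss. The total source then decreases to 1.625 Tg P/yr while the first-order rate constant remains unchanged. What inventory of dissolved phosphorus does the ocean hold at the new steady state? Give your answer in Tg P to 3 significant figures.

80500 Tg P

Rate constant k = F/M = 2.310 / 114400 = 2.019×10^-5 yr⁻¹.
At the new steady state, source = k·M_new ⇒ M_new = 1.625 / 2.019×10^-5 = 80480 Tg P.
(Equivalently M_new = M × F_new/F_old = 114400 × 1.625/2.310.)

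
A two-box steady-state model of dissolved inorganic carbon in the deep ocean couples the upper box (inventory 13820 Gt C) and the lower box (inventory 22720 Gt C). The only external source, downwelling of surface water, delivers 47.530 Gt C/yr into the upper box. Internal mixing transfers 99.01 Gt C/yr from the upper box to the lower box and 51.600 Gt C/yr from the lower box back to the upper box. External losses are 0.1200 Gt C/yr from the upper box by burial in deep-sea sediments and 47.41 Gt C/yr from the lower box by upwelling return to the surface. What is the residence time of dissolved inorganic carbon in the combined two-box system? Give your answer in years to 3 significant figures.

769 yr

Treat the two boxes together as one reservoir: the mixing fluxes between them are internal recycling, so τ = ΣM / Σ(external losses).
M_total = 13820 + 22720 = 36540 Gt C.
ΣF_external_out = 0.1200 + 47.41 = 47.530 Gt C/yr.
τ = M_total / ΣF_ext = 36540 / 47.530 = 768.8 yr.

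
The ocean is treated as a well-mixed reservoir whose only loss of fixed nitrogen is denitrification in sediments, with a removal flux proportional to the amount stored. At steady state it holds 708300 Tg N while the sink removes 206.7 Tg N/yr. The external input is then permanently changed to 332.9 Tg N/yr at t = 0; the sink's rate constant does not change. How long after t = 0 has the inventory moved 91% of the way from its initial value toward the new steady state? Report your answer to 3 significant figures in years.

τ = M₀/F₀ = 708300/206.7 = 3427 yr.
The remaining gap fraction is e^(−t/τ); 91% covered ⇒ e^(−t/τ) = 0.0900.
t = −τ ln(0.0900) = 3427 × 2.408 = 8251 yr.

8250 yr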